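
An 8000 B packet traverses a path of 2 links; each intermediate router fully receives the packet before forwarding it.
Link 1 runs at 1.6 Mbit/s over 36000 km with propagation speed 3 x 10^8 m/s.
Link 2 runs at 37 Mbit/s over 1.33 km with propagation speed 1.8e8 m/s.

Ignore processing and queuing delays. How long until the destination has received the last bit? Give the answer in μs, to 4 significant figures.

L = 8000 × 8 = 64000 bits.
Transmission delays (L/R per hop): 40000, 1729.73 μs; sum = 41729.7 μs.
Propagation delays (d/s per hop): 120000, 7.38889 μs; sum = 120007 μs.
End-to-end = 161700 μs.

161700 μs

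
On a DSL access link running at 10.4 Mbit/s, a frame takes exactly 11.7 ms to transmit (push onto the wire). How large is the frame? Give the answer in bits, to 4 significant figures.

L = R × t_tx = 10400000 b/s × 0.0117 s = 121680 bits.

121700 bits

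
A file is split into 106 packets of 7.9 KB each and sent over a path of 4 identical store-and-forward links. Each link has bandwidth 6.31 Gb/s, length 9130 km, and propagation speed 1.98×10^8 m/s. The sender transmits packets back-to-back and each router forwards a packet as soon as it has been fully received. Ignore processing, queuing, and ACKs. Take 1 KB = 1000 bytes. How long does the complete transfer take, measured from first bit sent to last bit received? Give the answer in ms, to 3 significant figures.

186 ms

Per-hop transmission t_tx = L/R = 63200/6310000000 = 0.0100158 ms.
Per-hop propagation t_prop = 9130000/198000000 = 46.1111 ms.
Pipeline fill: first packet needs 4·t_tx to clear all hops; remaining 105 packets each add one t_tx.
Total = (4+106-1)·t_tx + 4·t_prop = 109·0.0100158 + 4·46.1111 = 186 ms.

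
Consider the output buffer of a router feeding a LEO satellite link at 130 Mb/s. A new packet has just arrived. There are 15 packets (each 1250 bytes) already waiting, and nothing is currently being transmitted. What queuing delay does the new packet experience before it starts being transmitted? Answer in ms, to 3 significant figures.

1.15 ms

Each queued packet: L/R = 10000/130000000 = 0.0769231 ms.
15 queued → 1.15385 ms.
Queuing delay = 1.15 ms.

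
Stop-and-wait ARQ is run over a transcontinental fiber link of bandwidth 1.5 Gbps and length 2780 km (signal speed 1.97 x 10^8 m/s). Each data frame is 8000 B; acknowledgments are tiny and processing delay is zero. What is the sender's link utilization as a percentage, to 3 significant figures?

t_tx = L/R = 64000/1500000000 = 4.26667e-05 s.
t_prop = 2780000/197000000 = 0.0141117 s; RTT = 0.0282234 s.
Cycle = t_tx + RTT = 0.028266 s.
Utilization = t_tx / cycle = 4.26667e-05/0.028266 = 0.151 %.

0.151 %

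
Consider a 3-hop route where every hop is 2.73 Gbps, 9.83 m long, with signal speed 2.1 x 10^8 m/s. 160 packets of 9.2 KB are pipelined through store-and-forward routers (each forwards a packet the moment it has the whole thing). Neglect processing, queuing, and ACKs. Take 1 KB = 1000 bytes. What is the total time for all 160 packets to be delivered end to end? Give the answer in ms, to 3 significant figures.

Per-hop transmission t_tx = L/R = 73600/2730000000 = 0.0269597 ms.
Per-hop propagation t_prop = 9.83/210000000 = 4.68095e-05 ms.
Pipeline fill: first packet needs 3·t_tx to clear all hops; remaining 159 packets each add one t_tx.
Total = (3+160-1)·t_tx + 3·t_prop = 162·0.0269597 + 3·4.68095e-05 = 4.37 ms.

4.37 ms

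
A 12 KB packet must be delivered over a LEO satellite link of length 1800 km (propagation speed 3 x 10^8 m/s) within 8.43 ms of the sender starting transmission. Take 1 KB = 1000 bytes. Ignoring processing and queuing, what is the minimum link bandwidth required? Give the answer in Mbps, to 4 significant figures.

L = 96000 bits.
Propagation delay = 1800000 / 300000000 = 6 ms.
Transmission budget = 8.43 − 6 = 2.43 ms.
R ≥ L / t_tx = 96000 bits / 0.00243 s = 39.51 Mbps.

39.51 Mbps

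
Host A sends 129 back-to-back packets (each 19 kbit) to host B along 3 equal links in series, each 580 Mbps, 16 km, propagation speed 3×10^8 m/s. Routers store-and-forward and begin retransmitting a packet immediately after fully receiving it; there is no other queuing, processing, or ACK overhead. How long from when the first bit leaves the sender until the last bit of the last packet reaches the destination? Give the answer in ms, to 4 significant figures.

4.451 ms

Per-hop transmission t_tx = L/R = 19000/580000000 = 0.0327586 ms.
Per-hop propagation t_prop = 16000/300000000 = 0.0533333 ms.
Pipeline fill: first packet needs 3·t_tx to clear all hops; remaining 128 packets each add one t_tx.
Total = (3+129-1)·t_tx + 3·t_prop = 131·0.0327586 + 3·0.0533333 = 4.451 ms.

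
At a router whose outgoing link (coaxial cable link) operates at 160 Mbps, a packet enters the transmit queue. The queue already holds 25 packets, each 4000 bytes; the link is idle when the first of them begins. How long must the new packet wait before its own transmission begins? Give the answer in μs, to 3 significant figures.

Each queued packet: L/R = 32000/160000000 = 200 μs.
25 queued → 5000 μs.
Queuing delay = 5000 μs.

5000 μs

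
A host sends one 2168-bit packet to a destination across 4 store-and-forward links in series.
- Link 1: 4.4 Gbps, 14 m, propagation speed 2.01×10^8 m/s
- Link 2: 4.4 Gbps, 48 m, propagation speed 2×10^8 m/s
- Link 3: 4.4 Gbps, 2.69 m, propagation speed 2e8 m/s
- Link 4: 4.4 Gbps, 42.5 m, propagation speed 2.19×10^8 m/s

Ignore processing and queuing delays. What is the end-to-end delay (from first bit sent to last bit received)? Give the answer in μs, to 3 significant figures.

Transmission delay per hop = L/R = 2168/4400000000 = 0.492727 μs; 4 hops → 1.97091 μs.
Propagation delays (d/s per hop): 0.0696517, 0.24, 0.01345, 0.194064 μs; sum = 0.517166 μs.
End-to-end = 2.49 μs.

2.49 μs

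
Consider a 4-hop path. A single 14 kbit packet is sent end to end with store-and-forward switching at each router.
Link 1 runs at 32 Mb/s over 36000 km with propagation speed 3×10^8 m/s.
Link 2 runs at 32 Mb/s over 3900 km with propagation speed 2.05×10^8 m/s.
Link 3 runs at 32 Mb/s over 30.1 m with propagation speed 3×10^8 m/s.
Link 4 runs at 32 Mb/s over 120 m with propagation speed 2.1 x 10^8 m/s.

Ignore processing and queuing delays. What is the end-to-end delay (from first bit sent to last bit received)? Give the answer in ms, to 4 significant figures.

L = 14000 bits.
Transmission delay per hop = L/R = 14000/32000000 = 0.4375 ms; 4 hops → 1.75 ms.
Propagation delays (d/s per hop): 120, 19.0244, 0.000100333, 0.000571429 ms; sum = 139.025 ms.
End-to-end = 140.8 ms.

140.8 ms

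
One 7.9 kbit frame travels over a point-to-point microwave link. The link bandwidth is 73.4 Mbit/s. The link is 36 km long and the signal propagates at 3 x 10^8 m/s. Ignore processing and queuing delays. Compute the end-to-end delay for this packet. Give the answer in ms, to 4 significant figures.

L = 7900 bits.
Transmission delay = L/R = 7900 / 73400000 = 0.107629 ms.
Propagation delay = d/s = 36000 m / 300000000 m/s = 0.12 ms.
Total = 0.2276 ms.

0.2276 ms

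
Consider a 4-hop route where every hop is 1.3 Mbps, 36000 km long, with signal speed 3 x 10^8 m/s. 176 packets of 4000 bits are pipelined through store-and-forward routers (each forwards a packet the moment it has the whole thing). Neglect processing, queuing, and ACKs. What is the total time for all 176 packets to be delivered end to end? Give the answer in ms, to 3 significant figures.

Per-hop transmission t_tx = L/R = 4000/1300000 = 3.07692 ms.
Per-hop propagation t_prop = 36000000/300000000 = 120 ms.
Pipeline fill: first packet needs 4·t_tx to clear all hops; remaining 175 packets each add one t_tx.
Total = (4+176-1)·t_tx + 4·t_prop = 179·3.07692 + 4·120 = 1030 ms.

1030 ms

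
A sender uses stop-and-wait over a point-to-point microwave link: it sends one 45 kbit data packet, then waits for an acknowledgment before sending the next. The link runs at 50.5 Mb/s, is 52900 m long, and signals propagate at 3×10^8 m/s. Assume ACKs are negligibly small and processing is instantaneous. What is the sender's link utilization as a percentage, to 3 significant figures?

71.6 %

t_tx = L/R = 45000/50500000 = 0.000891089 s.
t_prop = 52900/300000000 = 0.000176333 s; RTT = 0.000352667 s.
Cycle = t_tx + RTT = 0.00124376 s.
Utilization = t_tx / cycle = 0.000891089/0.00124376 = 71.6 %.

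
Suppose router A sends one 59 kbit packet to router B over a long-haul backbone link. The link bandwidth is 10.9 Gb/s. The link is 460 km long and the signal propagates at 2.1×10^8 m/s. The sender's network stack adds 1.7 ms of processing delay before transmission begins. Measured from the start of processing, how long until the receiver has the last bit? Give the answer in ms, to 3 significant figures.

L = 59000 bits.
Transmission delay = L/R = 59000 / 10900000000 = 0.00541284 ms.
Propagation delay = d/s = 460000 m / 210000000 m/s = 2.19048 ms.
Plus processing delay 1.7 ms = 1.7 ms.
Total = 3.90 ms.

3.90 ms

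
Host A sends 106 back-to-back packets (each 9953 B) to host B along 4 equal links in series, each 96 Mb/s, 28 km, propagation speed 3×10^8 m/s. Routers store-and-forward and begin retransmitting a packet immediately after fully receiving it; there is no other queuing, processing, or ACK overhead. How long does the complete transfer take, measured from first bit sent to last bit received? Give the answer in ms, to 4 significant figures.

Per-hop transmission t_tx = L/R = 79624/96000000 = 0.829417 ms.
Per-hop propagation t_prop = 28000/300000000 = 0.0933333 ms.
Pipeline fill: first packet needs 4·t_tx to clear all hops; remaining 105 packets each add one t_tx.
Total = (4+106-1)·t_tx + 4·t_prop = 109·0.829417 + 4·0.0933333 = 90.78 ms.

90.78 ms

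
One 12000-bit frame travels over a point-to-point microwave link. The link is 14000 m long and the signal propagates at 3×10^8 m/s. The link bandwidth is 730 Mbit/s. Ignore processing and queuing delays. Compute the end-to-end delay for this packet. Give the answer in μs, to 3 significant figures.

Transmission delay = L/R = 12000 / 730000000 = 16.4384 μs.
Propagation delay = d/s = 14000 m / 300000000 m/s = 46.6667 μs.
Total = 63.1 μs.

63.1 μs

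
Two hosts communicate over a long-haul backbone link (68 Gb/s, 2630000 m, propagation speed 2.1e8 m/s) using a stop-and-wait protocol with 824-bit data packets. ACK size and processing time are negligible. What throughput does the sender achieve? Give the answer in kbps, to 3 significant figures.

t_tx = L/R = 824/68000000000 = 1.21176e-08 s.
t_prop = 2630000/210000000 = 0.0125238 s; RTT = 0.0250476 s.
Cycle = t_tx + RTT = 0.0250476 s.
Throughput = L / cycle = 824 / 0.0250476 = 32.9 kbps.

32.9 kbps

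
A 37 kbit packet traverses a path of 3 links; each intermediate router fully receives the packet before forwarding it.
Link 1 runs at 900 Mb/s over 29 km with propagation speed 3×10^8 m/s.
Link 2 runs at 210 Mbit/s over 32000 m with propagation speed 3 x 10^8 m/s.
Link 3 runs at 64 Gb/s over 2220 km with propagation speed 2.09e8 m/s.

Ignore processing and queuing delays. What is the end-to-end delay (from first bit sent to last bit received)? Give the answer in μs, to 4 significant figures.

L = 37000 bits.
Transmission delays (L/R per hop): 41.1111, 176.19, 0.578125 μs; sum = 217.88 μs.
Propagation delays (d/s per hop): 96.6667, 106.667, 10622 μs; sum = 10825.3 μs.
End-to-end = 11040 μs.

11040 μs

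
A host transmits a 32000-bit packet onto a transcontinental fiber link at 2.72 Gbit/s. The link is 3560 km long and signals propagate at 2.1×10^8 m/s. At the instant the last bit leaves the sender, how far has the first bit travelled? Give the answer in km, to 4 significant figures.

2.471 km

t_tx = L/R = 32000/2720000000 = 1.17647e-05 s.
Distance = s × t_tx = 210000000 × 1.17647e-05 = 2.471 km.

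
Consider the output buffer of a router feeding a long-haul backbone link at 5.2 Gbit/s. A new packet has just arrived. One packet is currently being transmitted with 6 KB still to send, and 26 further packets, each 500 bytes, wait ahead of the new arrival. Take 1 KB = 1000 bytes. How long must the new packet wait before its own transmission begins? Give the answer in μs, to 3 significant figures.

29.2 μs

Each queued packet: L/R = 4000/5200000000 = 0.769231 μs.
26 queued → 20 μs.
Plus remaining 48000 bits of current packet: 9.23077 μs.
Queuing delay = 29.2 μs.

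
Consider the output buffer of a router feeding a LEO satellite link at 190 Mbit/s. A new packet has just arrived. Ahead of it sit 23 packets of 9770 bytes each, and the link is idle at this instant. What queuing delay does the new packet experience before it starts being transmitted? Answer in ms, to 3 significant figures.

Each queued packet: L/R = 78160/190000000 = 0.411368 ms.
23 queued → 9.46147 ms.
Queuing delay = 9.46 ms.

9.46 ms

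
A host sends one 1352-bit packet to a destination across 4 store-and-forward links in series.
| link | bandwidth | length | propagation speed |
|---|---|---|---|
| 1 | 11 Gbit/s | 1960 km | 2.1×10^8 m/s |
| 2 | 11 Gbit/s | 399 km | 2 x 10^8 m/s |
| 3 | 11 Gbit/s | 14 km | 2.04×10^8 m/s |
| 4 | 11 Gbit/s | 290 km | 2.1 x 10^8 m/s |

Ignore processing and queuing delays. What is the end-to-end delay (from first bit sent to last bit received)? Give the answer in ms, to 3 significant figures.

12.8 ms

Transmission delay per hop = L/R = 1352/11000000000 = 0.000122909 ms; 4 hops → 0.000491636 ms.
Propagation delays (d/s per hop): 9.33333, 1.995, 0.0686275, 1.38095 ms; sum = 12.7779 ms.
End-to-end = 12.8 ms.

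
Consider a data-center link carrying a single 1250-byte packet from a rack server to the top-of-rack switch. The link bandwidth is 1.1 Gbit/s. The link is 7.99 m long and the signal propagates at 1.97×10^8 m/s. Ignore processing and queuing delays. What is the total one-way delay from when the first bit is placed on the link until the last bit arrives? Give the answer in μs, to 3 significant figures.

9.13 μs

L = 1250 × 8 = 10000 bits.
Transmission delay = L/R = 10000 / 1100000000 = 9.09091 μs.
Propagation delay = d/s = 7.99 m / 197000000 m/s = 0.0405584 μs.
Total = 9.13 μs.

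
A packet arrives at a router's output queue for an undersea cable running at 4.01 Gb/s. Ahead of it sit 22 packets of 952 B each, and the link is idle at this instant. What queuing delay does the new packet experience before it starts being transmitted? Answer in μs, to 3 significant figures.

Each queued packet: L/R = 7616/4010000000 = 1.89925 μs.
22 queued → 41.7835 μs.
Queuing delay = 41.8 μs.

41.8 μs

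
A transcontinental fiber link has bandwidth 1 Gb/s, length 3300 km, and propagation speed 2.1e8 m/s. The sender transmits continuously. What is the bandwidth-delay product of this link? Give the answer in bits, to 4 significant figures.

15710000 bits

Propagation delay = 3300000 / 210000000 = 0.0157143 s.
BDP = R × t_prop = 1000000000 × 0.0157143 = 15714300 bits.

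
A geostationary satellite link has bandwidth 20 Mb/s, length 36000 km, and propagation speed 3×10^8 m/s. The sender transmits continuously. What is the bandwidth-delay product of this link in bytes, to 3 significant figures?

300000 bytes

Propagation delay = 36000000 / 300000000 = 0.12 s.
BDP = R × t_prop = 20000000 × 0.12 = 2400000 bits.
In bytes: 2400000/8 = 300000 bytes.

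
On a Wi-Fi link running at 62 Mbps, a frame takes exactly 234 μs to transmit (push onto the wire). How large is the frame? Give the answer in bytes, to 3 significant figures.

L = R × t_tx = 62000000 b/s × 0.000234 s = 14508 bits.
In bytes: 14508 / 8 = 1810 bytes.

1810 bytes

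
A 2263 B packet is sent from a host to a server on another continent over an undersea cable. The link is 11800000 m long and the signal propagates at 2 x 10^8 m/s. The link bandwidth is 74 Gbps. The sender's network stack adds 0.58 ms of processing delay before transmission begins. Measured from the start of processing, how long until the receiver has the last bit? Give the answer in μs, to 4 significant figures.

L = 2263 × 8 = 18104 bits.
Transmission delay = L/R = 18104 / 74000000000 = 0.244649 μs.
Propagation delay = d/s = 11800000 m / 200000000 m/s = 59000 μs.
Plus processing delay 0.58 ms = 580 μs.
Total = 59580 μs.

59580 μs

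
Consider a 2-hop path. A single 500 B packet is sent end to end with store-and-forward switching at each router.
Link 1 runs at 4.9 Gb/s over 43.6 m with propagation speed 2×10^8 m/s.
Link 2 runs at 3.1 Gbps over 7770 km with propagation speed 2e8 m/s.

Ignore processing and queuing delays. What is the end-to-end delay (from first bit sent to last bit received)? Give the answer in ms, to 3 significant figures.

38.9 ms

L = 500 × 8 = 4000 bits.
Transmission delays (L/R per hop): 0.000816327, 0.00129032 ms; sum = 0.00210665 ms.
Propagation delays (d/s per hop): 0.000218, 38.85 ms; sum = 38.8502 ms.
End-to-end = 38.9 ms.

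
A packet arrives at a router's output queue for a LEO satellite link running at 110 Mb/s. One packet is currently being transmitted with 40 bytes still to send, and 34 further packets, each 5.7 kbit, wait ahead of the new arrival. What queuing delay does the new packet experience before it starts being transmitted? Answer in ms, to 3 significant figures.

1.76 ms

Each queued packet: L/R = 5700/110000000 = 0.0518182 ms.
34 queued → 1.76182 ms.
Plus remaining 320 bits of current packet: 0.00290909 ms.
Queuing delay = 1.76 ms.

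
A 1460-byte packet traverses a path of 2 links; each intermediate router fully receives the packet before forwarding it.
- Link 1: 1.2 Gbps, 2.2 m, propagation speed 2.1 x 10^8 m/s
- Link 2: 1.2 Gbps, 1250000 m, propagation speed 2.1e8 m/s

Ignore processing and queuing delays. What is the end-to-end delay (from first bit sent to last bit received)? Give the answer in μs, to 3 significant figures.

5970 μs

L = 1460 × 8 = 11680 bits.
Transmission delay per hop = L/R = 11680/1200000000 = 9.73333 μs; 2 hops → 19.4667 μs.
Propagation delays (d/s per hop): 0.0104762, 5952.38 μs; sum = 5952.39 μs.
End-to-end = 5970 μs.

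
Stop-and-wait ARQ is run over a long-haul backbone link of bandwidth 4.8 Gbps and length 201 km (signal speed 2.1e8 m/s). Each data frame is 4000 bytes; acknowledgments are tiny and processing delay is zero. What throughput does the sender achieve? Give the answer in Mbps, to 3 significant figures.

t_tx = L/R = 32000/4800000000 = 6.66667e-06 s.
t_prop = 201000/210000000 = 0.000957143 s; RTT = 0.00191429 s.
Cycle = t_tx + RTT = 0.00192095 s.
Throughput = L / cycle = 32000 / 0.00192095 = 16.7 Mbps.

16.7 Mbps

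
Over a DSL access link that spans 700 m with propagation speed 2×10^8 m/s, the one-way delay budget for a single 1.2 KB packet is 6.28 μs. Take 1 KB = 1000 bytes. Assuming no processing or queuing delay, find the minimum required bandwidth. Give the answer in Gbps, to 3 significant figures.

L = 9600 bits.
Propagation delay = 700 / 200000000 = 3.5 μs.
Transmission budget = 6.28 − 3.5 = 2.78 μs.
R ≥ L / t_tx = 9600 bits / 2.78e-06 s = 3.45 Gbps.

3.45 Gbps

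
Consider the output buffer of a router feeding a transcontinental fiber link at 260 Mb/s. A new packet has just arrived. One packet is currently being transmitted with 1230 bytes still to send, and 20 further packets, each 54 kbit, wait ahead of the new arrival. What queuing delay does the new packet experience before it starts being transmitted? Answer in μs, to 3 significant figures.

4190 μs

Each queued packet: L/R = 54000/260000000 = 207.692 μs.
20 queued → 4153.85 μs.
Plus remaining 9840 bits of current packet: 37.8462 μs.
Queuing delay = 4190 μs.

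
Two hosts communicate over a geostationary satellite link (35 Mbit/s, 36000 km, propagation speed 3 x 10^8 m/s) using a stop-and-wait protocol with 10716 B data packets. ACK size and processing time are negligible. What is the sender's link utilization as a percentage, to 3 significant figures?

t_tx = L/R = 85728/35000000 = 0.00244937 s.
t_prop = 36000000/300000000 = 0.12 s; RTT = 0.24 s.
Cycle = t_tx + RTT = 0.242449 s.
Utilization = t_tx / cycle = 0.00244937/0.242449 = 1.01 %.

1.01 %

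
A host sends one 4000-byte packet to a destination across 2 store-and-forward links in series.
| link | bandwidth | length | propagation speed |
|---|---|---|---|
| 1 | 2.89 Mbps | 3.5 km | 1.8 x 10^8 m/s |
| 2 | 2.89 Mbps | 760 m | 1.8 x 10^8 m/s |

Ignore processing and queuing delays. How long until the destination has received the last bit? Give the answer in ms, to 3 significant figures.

L = 4000 × 8 = 32000 bits.
Transmission delay per hop = L/R = 32000/2890000 = 11.0727 ms; 2 hops → 22.1453 ms.
Propagation delays (d/s per hop): 0.0194444, 0.00422222 ms; sum = 0.0236667 ms.
End-to-end = 22.2 ms.

22.2 ms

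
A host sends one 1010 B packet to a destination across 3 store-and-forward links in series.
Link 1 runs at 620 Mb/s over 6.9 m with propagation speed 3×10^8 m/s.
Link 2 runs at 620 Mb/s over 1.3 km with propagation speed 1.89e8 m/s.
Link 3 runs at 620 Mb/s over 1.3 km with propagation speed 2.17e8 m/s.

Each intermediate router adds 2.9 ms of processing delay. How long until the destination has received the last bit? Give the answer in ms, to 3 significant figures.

5.85 ms

L = 1010 × 8 = 8080 bits.
Transmission delay per hop = L/R = 8080/620000000 = 0.0130323 ms; 3 hops → 0.0390968 ms.
Propagation delays (d/s per hop): 2.3e-05, 0.00687831, 0.00599078 ms; sum = 0.0128921 ms.
Processing at 2 router(s): 2 × 2.9 ms = 5.8 ms.
End-to-end = 5.85 ms.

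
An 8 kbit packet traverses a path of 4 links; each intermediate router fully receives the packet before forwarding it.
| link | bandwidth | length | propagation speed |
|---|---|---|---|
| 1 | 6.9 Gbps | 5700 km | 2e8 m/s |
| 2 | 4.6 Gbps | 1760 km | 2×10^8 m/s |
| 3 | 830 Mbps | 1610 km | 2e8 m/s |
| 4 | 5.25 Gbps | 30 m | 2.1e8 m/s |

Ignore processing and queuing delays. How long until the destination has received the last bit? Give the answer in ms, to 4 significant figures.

L = 8000 bits.
Transmission delays (L/R per hop): 0.00115942, 0.00173913, 0.00963855, 0.00152381 ms; sum = 0.0140609 ms.
Propagation delays (d/s per hop): 28.5, 8.8, 8.05, 0.000142857 ms; sum = 45.3501 ms.
End-to-end = 45.36 ms.

45.36 ms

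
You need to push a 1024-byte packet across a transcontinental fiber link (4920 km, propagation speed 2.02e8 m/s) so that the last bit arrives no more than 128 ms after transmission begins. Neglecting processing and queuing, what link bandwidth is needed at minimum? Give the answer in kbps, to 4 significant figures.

L = 8192 bits.
Propagation delay = 4920000 / 202000000 = 24.3564 ms.
Transmission budget = 128 − 24.3564 = 103.644 ms.
R ≥ L / t_tx = 8192 bits / 0.103644 s = 79.04 kbps.

79.04 kbps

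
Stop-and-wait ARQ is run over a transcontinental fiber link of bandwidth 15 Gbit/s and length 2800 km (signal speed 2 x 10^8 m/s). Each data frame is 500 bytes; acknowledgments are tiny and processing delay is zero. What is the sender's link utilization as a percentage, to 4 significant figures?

0.0009524 %

t_tx = L/R = 4000/15000000000 = 2.66667e-07 s.
t_prop = 2800000/200000000 = 0.014 s; RTT = 0.028 s.
Cycle = t_tx + RTT = 0.0280003 s.
Utilization = t_tx / cycle = 2.66667e-07/0.0280003 = 0.0009524 %.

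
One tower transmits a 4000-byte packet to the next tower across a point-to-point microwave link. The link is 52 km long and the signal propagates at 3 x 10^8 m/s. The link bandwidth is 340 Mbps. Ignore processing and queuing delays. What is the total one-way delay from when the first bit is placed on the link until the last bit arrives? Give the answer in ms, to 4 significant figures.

0.2675 ms

L = 4000 × 8 = 32000 bits.
Transmission delay = L/R = 32000 / 340000000 = 0.0941176 ms.
Propagation delay = d/s = 52000 m / 300000000 m/s = 0.173333 ms.
Total = 0.2675 ms.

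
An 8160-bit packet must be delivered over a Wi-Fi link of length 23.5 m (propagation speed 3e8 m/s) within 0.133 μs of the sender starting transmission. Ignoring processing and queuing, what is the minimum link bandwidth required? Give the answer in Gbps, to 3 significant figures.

149 Gbps

Propagation delay = 23.5 / 300000000 = 0.0783333 μs.
Transmission budget = 0.133 − 0.0783333 = 0.0546667 μs.
R ≥ L / t_tx = 8160 bits / 5.46667e-08 s = 149 Gbps.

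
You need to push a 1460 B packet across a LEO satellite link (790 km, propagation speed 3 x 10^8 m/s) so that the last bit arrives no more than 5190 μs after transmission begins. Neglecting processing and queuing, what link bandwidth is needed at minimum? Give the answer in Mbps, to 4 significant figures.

L = 11680 bits.
Propagation delay = 790000 / 300000000 = 2633.33 μs.
Transmission budget = 5190 − 2633.33 = 2556.67 μs.
R ≥ L / t_tx = 11680 bits / 0.00255667 s = 4.568 Mbps.

4.568 Mbps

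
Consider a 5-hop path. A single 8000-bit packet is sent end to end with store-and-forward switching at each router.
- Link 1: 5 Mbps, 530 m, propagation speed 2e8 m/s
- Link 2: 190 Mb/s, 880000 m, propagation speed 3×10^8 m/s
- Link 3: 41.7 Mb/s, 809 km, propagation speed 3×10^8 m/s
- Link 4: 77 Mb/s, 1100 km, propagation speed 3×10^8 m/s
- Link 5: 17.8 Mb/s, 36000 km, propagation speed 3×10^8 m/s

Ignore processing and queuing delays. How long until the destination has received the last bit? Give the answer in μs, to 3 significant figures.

Transmission delays (L/R per hop): 1600, 42.1053, 191.847, 103.896, 449.438 μs; sum = 2387.29 μs.
Propagation delays (d/s per hop): 2.65, 2933.33, 2696.67, 3666.67, 120000 μs; sum = 129299 μs.
End-to-end = 132000 μs.

132000 μs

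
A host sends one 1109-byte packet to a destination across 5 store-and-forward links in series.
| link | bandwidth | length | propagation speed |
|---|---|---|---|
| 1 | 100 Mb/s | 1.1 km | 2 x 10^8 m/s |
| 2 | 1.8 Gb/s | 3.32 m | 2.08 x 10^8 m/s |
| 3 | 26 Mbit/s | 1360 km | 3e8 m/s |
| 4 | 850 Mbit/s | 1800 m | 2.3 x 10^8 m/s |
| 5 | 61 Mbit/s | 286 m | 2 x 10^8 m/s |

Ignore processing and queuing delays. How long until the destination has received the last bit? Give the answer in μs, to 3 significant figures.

L = 1109 × 8 = 8872 bits.
Transmission delays (L/R per hop): 88.72, 4.92889, 341.231, 10.4376, 145.443 μs; sum = 590.76 μs.
Propagation delays (d/s per hop): 5.5, 0.0159615, 4533.33, 7.82609, 1.43 μs; sum = 4548.11 μs.
End-to-end = 5140 μs.

5140 μs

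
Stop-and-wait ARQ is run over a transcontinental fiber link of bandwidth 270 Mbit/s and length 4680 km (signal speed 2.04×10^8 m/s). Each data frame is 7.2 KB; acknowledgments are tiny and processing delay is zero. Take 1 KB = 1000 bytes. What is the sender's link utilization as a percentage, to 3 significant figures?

0.463 %

t_tx = L/R = 57600/270000000 = 0.000213333 s.
t_prop = 4680000/204000000 = 0.0229412 s; RTT = 0.0458824 s.
Cycle = t_tx + RTT = 0.0460957 s.
Utilization = t_tx / cycle = 0.000213333/0.0460957 = 0.463 %.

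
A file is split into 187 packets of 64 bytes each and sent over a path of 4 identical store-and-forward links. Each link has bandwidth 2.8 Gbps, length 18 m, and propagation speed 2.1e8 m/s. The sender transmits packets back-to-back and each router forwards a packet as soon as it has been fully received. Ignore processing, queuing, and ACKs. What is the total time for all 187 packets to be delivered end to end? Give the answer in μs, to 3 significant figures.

Per-hop transmission t_tx = L/R = 512/2800000000 = 0.182857 μs.
Per-hop propagation t_prop = 18/210000000 = 0.0857143 μs.
Pipeline fill: first packet needs 4·t_tx to clear all hops; remaining 186 packets each add one t_tx.
Total = (4+187-1)·t_tx + 4·t_prop = 190·0.182857 + 4·0.0857143 = 35.1 μs.

35.1 μs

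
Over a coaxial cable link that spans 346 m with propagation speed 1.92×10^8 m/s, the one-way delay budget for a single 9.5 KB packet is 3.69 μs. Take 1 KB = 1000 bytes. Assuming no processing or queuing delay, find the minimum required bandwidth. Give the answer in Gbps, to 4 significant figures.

L = 76000 bits.
Propagation delay = 346 / 192000000 = 1.80208 μs.
Transmission budget = 3.69 − 1.80208 = 1.88792 μs.
R ≥ L / t_tx = 76000 bits / 1.88792e-06 s = 40.26 Gbps.

40.26 Gbps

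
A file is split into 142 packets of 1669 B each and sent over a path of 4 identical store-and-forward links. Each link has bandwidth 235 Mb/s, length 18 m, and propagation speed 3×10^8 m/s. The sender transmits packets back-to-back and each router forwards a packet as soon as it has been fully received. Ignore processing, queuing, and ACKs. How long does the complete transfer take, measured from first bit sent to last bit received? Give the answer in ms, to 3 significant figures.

8.24 ms

Per-hop transmission t_tx = L/R = 13352/235000000 = 0.056817 ms.
Per-hop propagation t_prop = 18/300000000 = 6e-05 ms.
Pipeline fill: first packet needs 4·t_tx to clear all hops; remaining 141 packets each add one t_tx.
Total = (4+142-1)·t_tx + 4·t_prop = 145·0.056817 + 4·6e-05 = 8.24 ms.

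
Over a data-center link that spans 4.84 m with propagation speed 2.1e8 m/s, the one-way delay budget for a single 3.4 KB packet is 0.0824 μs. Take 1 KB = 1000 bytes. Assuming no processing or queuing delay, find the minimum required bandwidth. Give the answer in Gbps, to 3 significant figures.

L = 27200 bits.
Propagation delay = 4.84 / 210000000 = 0.0230476 μs.
Transmission budget = 0.0824 − 0.0230476 = 0.0593524 μs.
R ≥ L / t_tx = 27200 bits / 5.93524e-08 s = 458 Gbps.

458 Gbps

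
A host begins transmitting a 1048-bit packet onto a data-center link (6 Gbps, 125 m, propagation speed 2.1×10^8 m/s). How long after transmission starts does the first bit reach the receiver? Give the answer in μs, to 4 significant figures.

0.5952 μs

First bit experiences only propagation delay: d/s = 125/210000000 = 0.5952 μs.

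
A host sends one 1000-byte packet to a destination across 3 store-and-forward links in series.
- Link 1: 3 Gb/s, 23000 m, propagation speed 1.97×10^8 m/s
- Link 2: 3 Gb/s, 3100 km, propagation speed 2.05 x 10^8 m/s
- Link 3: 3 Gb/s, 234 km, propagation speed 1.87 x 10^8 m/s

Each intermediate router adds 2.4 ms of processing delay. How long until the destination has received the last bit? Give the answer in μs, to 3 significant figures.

21300 μs

L = 1000 × 8 = 8000 bits.
Transmission delay per hop = L/R = 8000/3000000000 = 2.66667 μs; 3 hops → 8 μs.
Propagation delays (d/s per hop): 116.751, 15122, 1251.34 μs; sum = 16490 μs.
Processing at 2 router(s): 2 × 2.4 ms = 4800 μs.
End-to-end = 21300 μs.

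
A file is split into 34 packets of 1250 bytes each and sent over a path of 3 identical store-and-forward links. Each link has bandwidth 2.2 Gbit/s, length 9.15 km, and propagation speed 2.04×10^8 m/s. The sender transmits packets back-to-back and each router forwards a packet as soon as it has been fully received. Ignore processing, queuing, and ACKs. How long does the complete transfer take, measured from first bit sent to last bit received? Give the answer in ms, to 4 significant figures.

Per-hop transmission t_tx = L/R = 10000/2200000000 = 0.00454545 ms.
Per-hop propagation t_prop = 9150/204000000 = 0.0448529 ms.
Pipeline fill: first packet needs 3·t_tx to clear all hops; remaining 33 packets each add one t_tx.
Total = (3+34-1)·t_tx + 3·t_prop = 36·0.00454545 + 3·0.0448529 = 0.2982 ms.

0.2982 ms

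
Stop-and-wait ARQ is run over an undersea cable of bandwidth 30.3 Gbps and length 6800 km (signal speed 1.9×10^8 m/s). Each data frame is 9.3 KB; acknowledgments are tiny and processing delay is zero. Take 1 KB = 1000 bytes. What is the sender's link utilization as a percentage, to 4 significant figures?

0.003430 %

t_tx = L/R = 74400/30300000000 = 2.45545e-06 s.
t_prop = 6800000/190000000 = 0.0357895 s; RTT = 0.0715789 s.
Cycle = t_tx + RTT = 0.0715814 s.
Utilization = t_tx / cycle = 2.45545e-06/0.0715814 = 0.003430 %.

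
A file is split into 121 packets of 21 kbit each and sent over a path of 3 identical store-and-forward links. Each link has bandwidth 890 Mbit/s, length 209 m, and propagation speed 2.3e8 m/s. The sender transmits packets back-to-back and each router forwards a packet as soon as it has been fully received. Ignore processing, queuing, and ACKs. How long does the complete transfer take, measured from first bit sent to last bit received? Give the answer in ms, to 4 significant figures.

2.905 ms

Per-hop transmission t_tx = L/R = 21000/890000000 = 0.0235955 ms.
Per-hop propagation t_prop = 209/2.3e+08 = 0.000908696 ms.
Pipeline fill: first packet needs 3·t_tx to clear all hops; remaining 120 packets each add one t_tx.
Total = (3+121-1)·t_tx + 3·t_prop = 123·0.0235955 + 3·0.000908696 = 2.905 ms.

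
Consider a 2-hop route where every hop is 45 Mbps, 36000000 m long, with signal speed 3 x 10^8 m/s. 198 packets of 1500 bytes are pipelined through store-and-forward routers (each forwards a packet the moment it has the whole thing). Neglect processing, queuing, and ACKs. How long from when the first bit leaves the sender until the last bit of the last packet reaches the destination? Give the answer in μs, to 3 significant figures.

293000 μs

Per-hop transmission t_tx = L/R = 12000/45000000 = 266.667 μs.
Per-hop propagation t_prop = 36000000/300000000 = 120000 μs.
Pipeline fill: first packet needs 2·t_tx to clear all hops; remaining 197 packets each add one t_tx.
Total = (2+198-1)·t_tx + 2·t_prop = 199·266.667 + 2·120000 = 293000 μs.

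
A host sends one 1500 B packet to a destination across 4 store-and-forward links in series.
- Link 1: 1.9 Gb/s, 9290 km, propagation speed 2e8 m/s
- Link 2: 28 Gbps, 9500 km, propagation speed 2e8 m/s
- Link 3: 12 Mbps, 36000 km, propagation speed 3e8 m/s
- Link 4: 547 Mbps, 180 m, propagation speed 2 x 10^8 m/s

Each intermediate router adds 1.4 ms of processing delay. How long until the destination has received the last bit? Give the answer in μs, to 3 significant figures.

219000 μs

L = 1500 × 8 = 12000 bits.
Transmission delays (L/R per hop): 6.31579, 0.428571, 1000, 21.9378 μs; sum = 1028.68 μs.
Propagation delays (d/s per hop): 46450, 47500, 120000, 0.9 μs; sum = 213951 μs.
Processing at 3 router(s): 3 × 1.4 ms = 4200 μs.
End-to-end = 219000 μs.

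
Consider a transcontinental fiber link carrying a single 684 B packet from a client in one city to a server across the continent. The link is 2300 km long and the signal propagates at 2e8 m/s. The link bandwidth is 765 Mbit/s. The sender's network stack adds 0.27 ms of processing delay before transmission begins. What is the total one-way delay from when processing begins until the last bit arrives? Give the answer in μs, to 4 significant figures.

11780 μs

L = 684 × 8 = 5472 bits.
Transmission delay = L/R = 5472 / 765000000 = 7.15294 μs.
Propagation delay = d/s = 2300000 m / 200000000 m/s = 11500 μs.
Plus processing delay 0.27 ms = 270 μs.
Total = 11780 μs.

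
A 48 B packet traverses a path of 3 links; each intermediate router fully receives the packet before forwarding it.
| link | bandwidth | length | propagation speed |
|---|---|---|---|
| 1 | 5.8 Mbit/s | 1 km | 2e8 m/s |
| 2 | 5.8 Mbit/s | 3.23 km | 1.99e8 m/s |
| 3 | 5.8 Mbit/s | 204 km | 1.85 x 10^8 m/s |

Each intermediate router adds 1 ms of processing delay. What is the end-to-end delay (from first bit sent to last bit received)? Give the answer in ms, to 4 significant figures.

L = 48 × 8 = 384 bits.
Transmission delay per hop = L/R = 384/5800000 = 0.0662069 ms; 3 hops → 0.198621 ms.
Propagation delays (d/s per hop): 0.005, 0.0162312, 1.1027 ms; sum = 1.12393 ms.
Processing at 2 router(s): 2 × 1 ms = 2 ms.
End-to-end = 3.323 ms.

3.323 ms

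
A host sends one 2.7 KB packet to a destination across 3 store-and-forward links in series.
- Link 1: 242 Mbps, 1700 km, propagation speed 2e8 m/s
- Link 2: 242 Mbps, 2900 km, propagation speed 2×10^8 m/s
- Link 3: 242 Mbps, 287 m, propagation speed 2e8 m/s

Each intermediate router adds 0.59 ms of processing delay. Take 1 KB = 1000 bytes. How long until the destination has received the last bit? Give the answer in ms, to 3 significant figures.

L = 21600 bits.
Transmission delay per hop = L/R = 21600/242000000 = 0.0892562 ms; 3 hops → 0.267769 ms.
Propagation delays (d/s per hop): 8.5, 14.5, 0.001435 ms; sum = 23.0014 ms.
Processing at 2 router(s): 2 × 0.59 ms = 1.18 ms.
End-to-end = 24.4 ms.

24.4 ms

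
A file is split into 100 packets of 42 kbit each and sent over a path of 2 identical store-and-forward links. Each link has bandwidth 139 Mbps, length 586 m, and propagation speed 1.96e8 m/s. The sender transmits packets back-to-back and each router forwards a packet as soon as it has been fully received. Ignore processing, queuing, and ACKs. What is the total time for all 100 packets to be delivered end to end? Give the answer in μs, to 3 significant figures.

30500 μs

Per-hop transmission t_tx = L/R = 42000/139000000 = 302.158 μs.
Per-hop propagation t_prop = 586/196000000 = 2.9898 μs.
Pipeline fill: first packet needs 2·t_tx to clear all hops; remaining 99 packets each add one t_tx.
Total = (2+100-1)·t_tx + 2·t_prop = 101·302.158 + 2·2.9898 = 30500 μs.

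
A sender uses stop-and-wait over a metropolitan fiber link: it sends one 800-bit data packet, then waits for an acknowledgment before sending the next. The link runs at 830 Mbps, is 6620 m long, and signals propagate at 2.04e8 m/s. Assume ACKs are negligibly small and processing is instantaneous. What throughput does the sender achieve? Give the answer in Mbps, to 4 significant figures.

t_tx = L/R = 800/830000000 = 9.63855e-07 s.
t_prop = 6620/204000000 = 3.2451e-05 s; RTT = 6.4902e-05 s.
Cycle = t_tx + RTT = 6.58658e-05 s.
Throughput = L / cycle = 800 / 6.58658e-05 = 12.15 Mbps.

12.15 Mbps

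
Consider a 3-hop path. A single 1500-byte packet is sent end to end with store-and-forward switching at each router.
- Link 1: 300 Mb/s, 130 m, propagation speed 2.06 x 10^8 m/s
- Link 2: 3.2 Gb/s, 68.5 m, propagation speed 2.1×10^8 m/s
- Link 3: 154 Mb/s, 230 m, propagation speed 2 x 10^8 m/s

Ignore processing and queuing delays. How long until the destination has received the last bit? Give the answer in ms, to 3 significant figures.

0.124 ms

L = 1500 × 8 = 12000 bits.
Transmission delays (L/R per hop): 0.04, 0.00375, 0.0779221 ms; sum = 0.121672 ms.
Propagation delays (d/s per hop): 0.000631068, 0.00032619, 0.00115 ms; sum = 0.00210726 ms.
End-to-end = 0.124 ms.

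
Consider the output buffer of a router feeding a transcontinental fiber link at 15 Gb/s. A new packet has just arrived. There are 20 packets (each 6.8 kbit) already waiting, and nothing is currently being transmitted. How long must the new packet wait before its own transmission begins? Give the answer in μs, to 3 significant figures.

9.07 μs

Each queued packet: L/R = 6800/15000000000 = 0.453333 μs.
20 queued → 9.06667 μs.
Queuing delay = 9.07 μs.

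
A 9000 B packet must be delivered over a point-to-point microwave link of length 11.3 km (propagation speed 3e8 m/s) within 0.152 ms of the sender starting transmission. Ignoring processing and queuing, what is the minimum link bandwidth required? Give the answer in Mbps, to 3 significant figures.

L = 72000 bits.
Propagation delay = 11300 / 300000000 = 0.0376667 ms.
Transmission budget = 0.152 − 0.0376667 = 0.114333 ms.
R ≥ L / t_tx = 72000 bits / 0.000114333 s = 630 Mbps.

630 Mbps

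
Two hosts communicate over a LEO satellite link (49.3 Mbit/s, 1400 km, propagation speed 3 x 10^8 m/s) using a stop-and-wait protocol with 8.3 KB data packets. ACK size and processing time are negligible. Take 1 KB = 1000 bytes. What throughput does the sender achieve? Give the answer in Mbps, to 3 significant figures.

6.22 Mbps

t_tx = L/R = 66400/49300000 = 0.00134686 s.
t_prop = 1400000/300000000 = 0.00466667 s; RTT = 0.00933333 s.
Cycle = t_tx + RTT = 0.0106802 s.
Throughput = L / cycle = 66400 / 0.0106802 = 6.22 Mbps.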